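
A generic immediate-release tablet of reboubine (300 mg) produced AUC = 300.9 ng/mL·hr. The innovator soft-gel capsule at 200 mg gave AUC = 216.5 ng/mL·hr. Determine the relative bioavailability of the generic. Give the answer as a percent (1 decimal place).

F_rel = 92.7%

F_rel = (AUC_test/D_test) / (AUC_ref/D_ref)
      = (300.9/300) / (216.5/200)
      = 1.003 / 1.0825 = 0.9266 = 92.66%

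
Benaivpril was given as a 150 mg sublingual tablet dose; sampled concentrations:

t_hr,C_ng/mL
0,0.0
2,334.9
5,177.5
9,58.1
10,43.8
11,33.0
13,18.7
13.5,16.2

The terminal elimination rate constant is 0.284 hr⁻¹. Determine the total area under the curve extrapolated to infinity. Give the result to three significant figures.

AUC = 1780 ng/mL·hr

Trapezoidal AUC_0→13.5:
  [0→2]: (0.0+334.9)/2 × 2 = 334.9
  [2→5]: (334.9+177.5)/2 × 3 = 768.6
  [5→9]: (177.5+58.1)/2 × 4 = 471.2
  [9→10]: (58.1+43.8)/2 × 1 = 50.95
  [10→11]: (43.8+33.0)/2 × 1 = 38.4
  [11→13]: (33.0+18.7)/2 × 2 = 51.7
  [13→13.5]: (18.7+16.2)/2 × 0.5 = 8.725
  Sum = 1724.475 ng/mL·hr
Extrapolated tail: C_last / k_e = 16.2 / 0.284 = 57.042
AUC_0→∞ = 1724.475 + 57.042 = 1781.517 ng/mL·hr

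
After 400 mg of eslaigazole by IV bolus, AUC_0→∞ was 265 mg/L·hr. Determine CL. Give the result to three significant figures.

CL = Dose_iv / AUC_0→∞
   = 400 / 265 = 1.50943 L/hr

CL = 1.51 L/hr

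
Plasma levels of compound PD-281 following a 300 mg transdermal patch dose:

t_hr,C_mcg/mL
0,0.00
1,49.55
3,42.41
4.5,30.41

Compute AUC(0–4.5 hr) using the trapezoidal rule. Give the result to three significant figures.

Trapezoidal AUC_0→4.5:
  [0→1]: (0.00+49.55)/2 × 1 = 24.775
  [1→3]: (49.55+42.41)/2 × 2 = 91.96
  [3→4.5]: (42.41+30.41)/2 × 1.5 = 54.615
  Sum = 171.35 mcg/mL·hr

AUC = 171 mcg/mL·hr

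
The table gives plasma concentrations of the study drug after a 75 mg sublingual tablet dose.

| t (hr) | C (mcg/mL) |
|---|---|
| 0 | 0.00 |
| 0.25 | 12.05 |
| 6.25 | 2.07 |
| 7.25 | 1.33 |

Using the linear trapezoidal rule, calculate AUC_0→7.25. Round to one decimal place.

AUC = 45.6 mcg/mL·hr

Trapezoidal AUC_0→7.25:
  [0→0.25]: (0.00+12.05)/2 × 0.25 = 1.50625
  [0.25→6.25]: (12.05+2.07)/2 × 6 = 42.36
  [6.25→7.25]: (2.07+1.33)/2 × 1 = 1.7
  Sum = 45.56625 mcg/mL·hr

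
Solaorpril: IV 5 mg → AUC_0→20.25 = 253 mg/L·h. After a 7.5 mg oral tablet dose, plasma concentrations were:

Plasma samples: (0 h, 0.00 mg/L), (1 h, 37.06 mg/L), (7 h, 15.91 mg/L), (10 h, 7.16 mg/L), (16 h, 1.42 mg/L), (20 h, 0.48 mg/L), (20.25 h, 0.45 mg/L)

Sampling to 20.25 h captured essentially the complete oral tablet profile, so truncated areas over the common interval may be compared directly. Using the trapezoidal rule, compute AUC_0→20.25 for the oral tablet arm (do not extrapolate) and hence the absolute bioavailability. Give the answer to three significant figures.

Trapezoidal AUC_0→20.25 (oral tablet):
  [0→1]: (0.00+37.06)/2 × 1 = 18.53
  [1→7]: (37.06+15.91)/2 × 6 = 158.91
  [7→10]: (15.91+7.16)/2 × 3 = 34.605
  [10→16]: (7.16+1.42)/2 × 6 = 25.74
  [16→20]: (1.42+0.48)/2 × 4 = 3.8
  [20→20.25]: (0.48+0.45)/2 × 0.25 = 0.11625
  Sum = 241.70125 mg/L·h
F = (AUC_ev/D_ev)/(AUC_iv/D_iv) = (241.70125/7.5)/(253/5) = 32.2268/50.6 = 0.6369

F = 0.637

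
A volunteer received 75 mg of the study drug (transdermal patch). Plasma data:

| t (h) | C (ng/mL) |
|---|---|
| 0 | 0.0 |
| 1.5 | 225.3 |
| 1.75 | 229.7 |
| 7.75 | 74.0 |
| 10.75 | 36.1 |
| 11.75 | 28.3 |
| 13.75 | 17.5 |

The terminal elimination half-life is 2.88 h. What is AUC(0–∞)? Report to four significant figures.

AUC = 1453 ng/mL·h

Trapezoidal AUC_0→13.75:
  [0→1.5]: (0.0+225.3)/2 × 1.5 = 168.975
  [1.5→1.75]: (225.3+229.7)/2 × 0.25 = 56.875
  [1.75→7.75]: (229.7+74.0)/2 × 6 = 911.1
  [7.75→10.75]: (74.0+36.1)/2 × 3 = 165.15
  [10.75→11.75]: (36.1+28.3)/2 × 1 = 32.2
  [11.75→13.75]: (28.3+17.5)/2 × 2 = 45.8
  Sum = 1380.1 ng/mL·h
k_e = ln2 / t½ = 0.693147 / 2.88 = 0.2407 h^-1
Extrapolated tail: C_last / k_e = 17.5 / 0.2407 = 72.705
AUC_0→∞ = 1380.1 + 72.705 = 1452.805 ng/mL·h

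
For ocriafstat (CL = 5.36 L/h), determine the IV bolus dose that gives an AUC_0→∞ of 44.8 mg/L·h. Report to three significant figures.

Dose = 240 mg

Dose_iv = CL × AUC_0→∞
     = 5.36 × 44.8 = 240.128 mg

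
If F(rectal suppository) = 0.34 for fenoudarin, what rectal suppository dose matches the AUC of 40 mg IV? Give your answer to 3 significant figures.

D_rectal = 118 mg

For equal systemic exposure: F × D_ev = D_iv
D_ev = D_iv / F = 40 / 0.34 = 117.647 mg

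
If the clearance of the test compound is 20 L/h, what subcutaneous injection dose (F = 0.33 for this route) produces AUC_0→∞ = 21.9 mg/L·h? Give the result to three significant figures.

Dose = CL × AUC_0→∞ / F
     = 20 × 21.9 / 0.33 = 1327.27 mg

Dose = 1330 mg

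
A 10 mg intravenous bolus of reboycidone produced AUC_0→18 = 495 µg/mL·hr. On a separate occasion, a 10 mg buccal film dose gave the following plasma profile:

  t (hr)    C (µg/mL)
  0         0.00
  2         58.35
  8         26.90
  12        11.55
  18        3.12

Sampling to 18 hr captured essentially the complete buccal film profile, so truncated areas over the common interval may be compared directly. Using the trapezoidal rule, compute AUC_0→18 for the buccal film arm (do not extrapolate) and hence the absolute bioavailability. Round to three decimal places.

F = 0.879

Trapezoidal AUC_0→18 (buccal film):
  [0→2]: (0.00+58.35)/2 × 2 = 58.35
  [2→8]: (58.35+26.90)/2 × 6 = 255.75
  [8→12]: (26.90+11.55)/2 × 4 = 76.9
  [12→18]: (11.55+3.12)/2 × 6 = 44.01
  Sum = 435.01 µg/mL·hr
F = (AUC_ev/D_ev)/(AUC_iv/D_iv) = (435.01/10)/(495/10) = 43.501/49.5 = 0.8788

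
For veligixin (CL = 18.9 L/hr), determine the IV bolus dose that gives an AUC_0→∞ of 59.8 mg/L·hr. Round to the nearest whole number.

Dose_iv = CL × AUC_0→∞
     = 18.9 × 59.8 = 1130.22 mg

Dose = 1130 mg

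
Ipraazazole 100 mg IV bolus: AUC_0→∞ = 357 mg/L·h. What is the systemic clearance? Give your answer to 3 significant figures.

CL = 0.280 L/h

CL = Dose_iv / AUC_0→∞
   = 100 / 357 = 0.280112 L/h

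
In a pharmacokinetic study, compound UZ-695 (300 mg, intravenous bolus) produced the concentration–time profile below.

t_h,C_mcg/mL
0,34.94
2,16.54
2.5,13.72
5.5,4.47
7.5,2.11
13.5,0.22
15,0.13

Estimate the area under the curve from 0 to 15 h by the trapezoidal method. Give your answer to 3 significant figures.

Trapezoidal AUC_0→15:
  [0→2]: (34.94+16.54)/2 × 2 = 51.48
  [2→2.5]: (16.54+13.72)/2 × 0.5 = 7.565
  [2.5→5.5]: (13.72+4.47)/2 × 3 = 27.285
  [5.5→7.5]: (4.47+2.11)/2 × 2 = 6.58
  [7.5→13.5]: (2.11+0.22)/2 × 6 = 6.99
  [13.5→15]: (0.22+0.13)/2 × 1.5 = 0.2625
  Sum = 100.1625 mcg/mL·h

AUC = 100 mcg/mL·h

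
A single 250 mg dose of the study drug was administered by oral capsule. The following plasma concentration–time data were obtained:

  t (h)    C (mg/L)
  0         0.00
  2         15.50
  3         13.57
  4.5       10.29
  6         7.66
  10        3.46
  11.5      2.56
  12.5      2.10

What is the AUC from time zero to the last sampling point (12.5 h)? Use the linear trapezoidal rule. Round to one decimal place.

Trapezoidal AUC_0→12.5:
  [0→2]: (0.00+15.50)/2 × 2 = 15.5
  [2→3]: (15.50+13.57)/2 × 1 = 14.535
  [3→4.5]: (13.57+10.29)/2 × 1.5 = 17.895
  [4.5→6]: (10.29+7.66)/2 × 1.5 = 13.4625
  [6→10]: (7.66+3.46)/2 × 4 = 22.24
  [10→11.5]: (3.46+2.56)/2 × 1.5 = 4.515
  [11.5→12.5]: (2.56+2.10)/2 × 1 = 2.33
  Sum = 90.4775 mg/L·h

AUC = 90.5 mg/L·h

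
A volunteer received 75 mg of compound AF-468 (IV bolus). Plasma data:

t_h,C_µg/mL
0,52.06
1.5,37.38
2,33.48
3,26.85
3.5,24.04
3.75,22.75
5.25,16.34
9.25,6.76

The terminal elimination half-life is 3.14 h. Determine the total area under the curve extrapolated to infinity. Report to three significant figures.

AUC = 240 µg/mL·h

Trapezoidal AUC_0→9.25:
  [0→1.5]: (52.06+37.38)/2 × 1.5 = 67.08
  [1.5→2]: (37.38+33.48)/2 × 0.5 = 17.715
  [2→3]: (33.48+26.85)/2 × 1 = 30.165
  [3→3.5]: (26.85+24.04)/2 × 0.5 = 12.7225
  [3.5→3.75]: (24.04+22.75)/2 × 0.25 = 5.84875
  [3.75→5.25]: (22.75+16.34)/2 × 1.5 = 29.3175
  [5.25→9.25]: (16.34+6.76)/2 × 4 = 46.2
  Sum = 209.04875 µg/mL·h
k_e = ln2 / t½ = 0.693147 / 3.14 = 0.2207 h^-1
Extrapolated tail: C_last / k_e = 6.76 / 0.2207 = 30.630
AUC_0→∞ = 209.04875 + 30.630 = 239.67875 µg/mL·h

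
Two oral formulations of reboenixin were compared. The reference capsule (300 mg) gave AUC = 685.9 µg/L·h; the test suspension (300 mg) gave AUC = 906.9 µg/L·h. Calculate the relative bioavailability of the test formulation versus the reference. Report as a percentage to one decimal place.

F_rel = (AUC_test/D_test) / (AUC_ref/D_ref)
      = (906.9/300) / (685.9/300)
      = 3.023 / 2.28633 = 1.3222 = 132.22%

F_rel = 132.2%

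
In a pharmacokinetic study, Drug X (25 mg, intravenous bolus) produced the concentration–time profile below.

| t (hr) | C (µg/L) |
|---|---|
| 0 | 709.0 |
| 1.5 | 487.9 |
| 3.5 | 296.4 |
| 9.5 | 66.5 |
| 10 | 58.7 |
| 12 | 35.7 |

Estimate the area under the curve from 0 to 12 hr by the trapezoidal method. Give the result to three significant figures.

Trapezoidal AUC_0→12:
  [0→1.5]: (709.0+487.9)/2 × 1.5 = 897.675
  [1.5→3.5]: (487.9+296.4)/2 × 2 = 784.3
  [3.5→9.5]: (296.4+66.5)/2 × 6 = 1088.7
  [9.5→10]: (66.5+58.7)/2 × 0.5 = 31.3
  [10→12]: (58.7+35.7)/2 × 2 = 94.4
  Sum = 2896.375 µg/L·hr

AUC = 2900 µg/L·hr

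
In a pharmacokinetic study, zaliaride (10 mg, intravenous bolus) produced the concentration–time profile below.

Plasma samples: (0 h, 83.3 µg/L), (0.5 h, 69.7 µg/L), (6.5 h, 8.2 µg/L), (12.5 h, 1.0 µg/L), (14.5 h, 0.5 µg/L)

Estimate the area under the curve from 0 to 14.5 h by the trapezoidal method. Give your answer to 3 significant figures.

Trapezoidal AUC_0→14.5:
  [0→0.5]: (83.3+69.7)/2 × 0.5 = 38.25
  [0.5→6.5]: (69.7+8.2)/2 × 6 = 233.7
  [6.5→12.5]: (8.2+1.0)/2 × 6 = 27.6
  [12.5→14.5]: (1.0+0.5)/2 × 2 = 1.5
  Sum = 301.05 µg/L·h

AUC = 301 µg/L·h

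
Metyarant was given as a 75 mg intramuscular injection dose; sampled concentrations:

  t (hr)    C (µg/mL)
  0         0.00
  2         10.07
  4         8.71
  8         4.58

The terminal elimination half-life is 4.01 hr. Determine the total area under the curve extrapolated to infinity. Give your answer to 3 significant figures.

Trapezoidal AUC_0→8:
  [0→2]: (0.00+10.07)/2 × 2 = 10.07
  [2→4]: (10.07+8.71)/2 × 2 = 18.78
  [4→8]: (8.71+4.58)/2 × 4 = 26.58
  Sum = 55.43 µg/mL·hr
k_e = ln2 / t½ = 0.693147 / 4.01 = 0.1729 hr^-1
Extrapolated tail: C_last / k_e = 4.58 / 0.1729 = 26.489
AUC_0→∞ = 55.43 + 26.489 = 81.919 µg/mL·hr

AUC = 81.9 µg/mL·hr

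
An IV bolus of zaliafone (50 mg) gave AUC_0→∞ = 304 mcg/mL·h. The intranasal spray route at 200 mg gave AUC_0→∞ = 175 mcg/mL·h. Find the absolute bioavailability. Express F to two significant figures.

F = (AUC_ev / D_ev) / (AUC_iv / D_iv)
  = (175/200) / (304/50)
  = 0.875 / 6.08 = 0.1439

F = 0.14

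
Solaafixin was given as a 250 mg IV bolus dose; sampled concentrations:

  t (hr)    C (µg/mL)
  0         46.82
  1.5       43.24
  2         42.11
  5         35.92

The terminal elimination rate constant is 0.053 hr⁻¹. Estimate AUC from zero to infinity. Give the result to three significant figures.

Trapezoidal AUC_0→5:
  [0→1.5]: (46.82+43.24)/2 × 1.5 = 67.545
  [1.5→2]: (43.24+42.11)/2 × 0.5 = 21.3375
  [2→5]: (42.11+35.92)/2 × 3 = 117.045
  Sum = 205.9275 µg/mL·hr
Extrapolated tail: C_last / k_e = 35.92 / 0.053 = 677.736
AUC_0→∞ = 205.9275 + 677.736 = 883.6635 µg/mL·hr

AUC = 884 µg/mL·hr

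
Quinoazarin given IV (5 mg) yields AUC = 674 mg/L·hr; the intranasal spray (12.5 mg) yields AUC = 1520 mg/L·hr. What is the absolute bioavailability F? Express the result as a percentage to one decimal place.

F = 90.2%

F = (AUC_ev / D_ev) / (AUC_iv / D_iv)
  = (1520/12.5) / (674/5)
  = 121.6 / 134.8 = 0.9021
  = 90.21%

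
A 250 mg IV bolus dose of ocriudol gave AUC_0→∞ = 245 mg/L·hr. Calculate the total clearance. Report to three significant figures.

CL = Dose_iv / AUC_0→∞
   = 250 / 245 = 1.02041 L/hr

CL = 1.02 L/hr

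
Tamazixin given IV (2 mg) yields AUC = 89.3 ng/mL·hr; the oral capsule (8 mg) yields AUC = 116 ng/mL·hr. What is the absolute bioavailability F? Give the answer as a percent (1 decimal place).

F = (AUC_ev / D_ev) / (AUC_iv / D_iv)
  = (116/8) / (89.3/2)
  = 14.5 / 44.65 = 0.3247
  = 32.47%

F = 32.5%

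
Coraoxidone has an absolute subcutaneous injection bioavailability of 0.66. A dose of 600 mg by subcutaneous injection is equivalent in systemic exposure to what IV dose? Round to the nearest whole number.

Systemic exposure from an extravascular dose = F × D_ev, so the equivalent IV dose is F × D_ev.
D_iv = F × D_ev = 0.66 × 600 = 396 mg

D_iv = 396 mg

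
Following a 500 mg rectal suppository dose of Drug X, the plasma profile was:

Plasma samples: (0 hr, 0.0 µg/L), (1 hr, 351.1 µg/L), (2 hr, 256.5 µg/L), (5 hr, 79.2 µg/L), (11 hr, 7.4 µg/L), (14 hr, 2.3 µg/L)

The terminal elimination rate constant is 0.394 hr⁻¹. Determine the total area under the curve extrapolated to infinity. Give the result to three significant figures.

AUC = 1260 µg/L·hr

Trapezoidal AUC_0→14:
  [0→1]: (0.0+351.1)/2 × 1 = 175.55
  [1→2]: (351.1+256.5)/2 × 1 = 303.8
  [2→5]: (256.5+79.2)/2 × 3 = 503.55
  [5→11]: (79.2+7.4)/2 × 6 = 259.8
  [11→14]: (7.4+2.3)/2 × 3 = 14.55
  Sum = 1257.25 µg/L·hr
Extrapolated tail: C_last / k_e = 2.3 / 0.394 = 5.838
AUC_0→∞ = 1257.25 + 5.838 = 1263.088 µg/L·hr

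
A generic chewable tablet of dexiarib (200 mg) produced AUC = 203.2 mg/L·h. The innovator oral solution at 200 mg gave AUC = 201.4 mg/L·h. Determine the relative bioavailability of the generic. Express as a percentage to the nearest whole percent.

F_rel = (AUC_test/D_test) / (AUC_ref/D_ref)
      = (203.2/200) / (201.4/200)
      = 1.016 / 1.007 = 1.0089 = 100.89%

F_rel = 101%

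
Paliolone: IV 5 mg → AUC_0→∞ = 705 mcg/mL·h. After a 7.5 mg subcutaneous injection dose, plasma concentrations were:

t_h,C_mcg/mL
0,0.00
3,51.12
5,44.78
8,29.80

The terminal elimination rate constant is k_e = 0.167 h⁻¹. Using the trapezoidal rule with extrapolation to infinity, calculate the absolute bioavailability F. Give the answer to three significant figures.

Trapezoidal AUC_0→8 (subcutaneous injection):
  [0→3]: (0.00+51.12)/2 × 3 = 76.68
  [3→5]: (51.12+44.78)/2 × 2 = 95.9
  [5→8]: (44.78+29.80)/2 × 3 = 111.87
  Sum = 284.45 mcg/mL·h
Tail: C_last/k_e = 29.80/0.167 = 178.443
AUC_0→∞ (subcutaneous injection) = 284.45 + 178.443 = 462.893 mcg/mL·h
F = (AUC_ev/D_ev)/(AUC_iv/D_iv) = (462.893/7.5)/(705/5) = 61.7191/141 = 0.4377

F = 0.438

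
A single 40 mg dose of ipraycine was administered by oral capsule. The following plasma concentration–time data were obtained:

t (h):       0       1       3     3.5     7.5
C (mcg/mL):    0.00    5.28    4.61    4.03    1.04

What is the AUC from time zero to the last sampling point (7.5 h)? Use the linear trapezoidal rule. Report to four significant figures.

Trapezoidal AUC_0→7.5:
  [0→1]: (0.00+5.28)/2 × 1 = 2.64
  [1→3]: (5.28+4.61)/2 × 2 = 9.89
  [3→3.5]: (4.61+4.03)/2 × 0.5 = 2.16
  [3.5→7.5]: (4.03+1.04)/2 × 4 = 10.14
  Sum = 24.83 mcg/mL·h

AUC = 24.83 mcg/mL·h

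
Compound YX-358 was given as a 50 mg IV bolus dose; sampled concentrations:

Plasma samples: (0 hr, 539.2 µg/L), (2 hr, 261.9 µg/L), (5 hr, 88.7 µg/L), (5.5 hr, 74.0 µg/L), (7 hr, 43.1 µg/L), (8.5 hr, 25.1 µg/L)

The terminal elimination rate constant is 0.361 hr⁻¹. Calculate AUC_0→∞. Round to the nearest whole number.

Trapezoidal AUC_0→8.5:
  [0→2]: (539.2+261.9)/2 × 2 = 801.1
  [2→5]: (261.9+88.7)/2 × 3 = 525.9
  [5→5.5]: (88.7+74.0)/2 × 0.5 = 40.675
  [5.5→7]: (74.0+43.1)/2 × 1.5 = 87.825
  [7→8.5]: (43.1+25.1)/2 × 1.5 = 51.15
  Sum = 1506.65 µg/L·hr
Extrapolated tail: C_last / k_e = 25.1 / 0.361 = 69.529
AUC_0→∞ = 1506.65 + 69.529 = 1576.179 µg/L·hr

AUC = 1576 µg/L·hr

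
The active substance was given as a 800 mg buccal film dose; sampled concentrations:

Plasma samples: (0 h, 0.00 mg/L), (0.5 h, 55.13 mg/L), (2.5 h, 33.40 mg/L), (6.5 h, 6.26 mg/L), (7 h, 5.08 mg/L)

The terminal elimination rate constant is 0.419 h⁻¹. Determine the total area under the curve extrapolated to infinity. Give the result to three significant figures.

Trapezoidal AUC_0→7:
  [0→0.5]: (0.00+55.13)/2 × 0.5 = 13.7825
  [0.5→2.5]: (55.13+33.40)/2 × 2 = 88.53
  [2.5→6.5]: (33.40+6.26)/2 × 4 = 79.32
  [6.5→7]: (6.26+5.08)/2 × 0.5 = 2.835
  Sum = 184.4675 mg/L·h
Extrapolated tail: C_last / k_e = 5.08 / 0.419 = 12.124
AUC_0→∞ = 184.4675 + 12.124 = 196.5915 mg/L·h

AUC = 197 mg/L·h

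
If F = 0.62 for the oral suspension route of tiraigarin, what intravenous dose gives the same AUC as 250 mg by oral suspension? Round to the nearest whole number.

D_iv = 155 mg

Systemic exposure from an extravascular dose = F × D_ev, so the equivalent IV dose is F × D_ev.
D_iv = F × D_ev = 0.62 × 250 = 155 mg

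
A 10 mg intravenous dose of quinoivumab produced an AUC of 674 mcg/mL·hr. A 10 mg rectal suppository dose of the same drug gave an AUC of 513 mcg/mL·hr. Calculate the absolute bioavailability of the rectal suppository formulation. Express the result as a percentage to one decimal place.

F = (AUC_ev / D_ev) / (AUC_iv / D_iv)
  = (513/10) / (674/10)
  = 51.3 / 67.4 = 0.7611
  = 76.11%

F = 76.1%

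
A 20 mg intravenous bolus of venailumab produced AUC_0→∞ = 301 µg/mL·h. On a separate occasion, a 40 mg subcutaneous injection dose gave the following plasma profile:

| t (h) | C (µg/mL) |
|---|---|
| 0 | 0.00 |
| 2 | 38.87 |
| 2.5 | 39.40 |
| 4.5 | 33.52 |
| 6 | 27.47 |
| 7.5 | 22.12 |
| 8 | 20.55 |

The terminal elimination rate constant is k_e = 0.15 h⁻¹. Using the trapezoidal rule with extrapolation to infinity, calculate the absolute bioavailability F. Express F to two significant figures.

Trapezoidal AUC_0→8 (subcutaneous injection):
  [0→2]: (0.00+38.87)/2 × 2 = 38.87
  [2→2.5]: (38.87+39.40)/2 × 0.5 = 19.5675
  [2.5→4.5]: (39.40+33.52)/2 × 2 = 72.92
  [4.5→6]: (33.52+27.47)/2 × 1.5 = 45.7425
  [6→7.5]: (27.47+22.12)/2 × 1.5 = 37.1925
  [7.5→8]: (22.12+20.55)/2 × 0.5 = 10.6675
  Sum = 224.96 µg/mL·h
Tail: C_last/k_e = 20.55/0.15 = 137.000
AUC_0→∞ (subcutaneous injection) = 224.96 + 137.000 = 361.96 µg/mL·h
F = (AUC_ev/D_ev)/(AUC_iv/D_iv) = (361.96/40)/(301/20) = 9.049/15.05 = 0.6013

F = 0.60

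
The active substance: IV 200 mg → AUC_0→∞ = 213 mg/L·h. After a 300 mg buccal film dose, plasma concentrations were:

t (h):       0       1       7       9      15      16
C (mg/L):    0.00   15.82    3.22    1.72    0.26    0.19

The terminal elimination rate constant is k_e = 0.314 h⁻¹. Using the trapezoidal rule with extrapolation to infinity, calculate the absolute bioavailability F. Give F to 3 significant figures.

F = 0.240

Trapezoidal AUC_0→16 (buccal film):
  [0→1]: (0.00+15.82)/2 × 1 = 7.91
  [1→7]: (15.82+3.22)/2 × 6 = 57.12
  [7→9]: (3.22+1.72)/2 × 2 = 4.94
  [9→15]: (1.72+0.26)/2 × 6 = 5.94
  [15→16]: (0.26+0.19)/2 × 1 = 0.225
  Sum = 76.135 mg/L·h
Tail: C_last/k_e = 0.19/0.314 = 0.605
AUC_0→∞ (buccal film) = 76.135 + 0.605 = 76.74 mg/L·h
F = (AUC_ev/D_ev)/(AUC_iv/D_iv) = (76.74/300)/(213/200) = 0.2558/1.065 = 0.2402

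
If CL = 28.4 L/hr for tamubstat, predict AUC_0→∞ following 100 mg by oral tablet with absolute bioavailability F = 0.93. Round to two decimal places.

AUC_0→∞ = F × Dose / CL
        = 0.93 × 100 / 28.4 = 3.27465 mg/L·hr

AUC = 3.27 mg/L·hr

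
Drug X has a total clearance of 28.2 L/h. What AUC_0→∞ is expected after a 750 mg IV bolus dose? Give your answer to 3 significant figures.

AUC = 26.6 mg/L·h

AUC_0→∞ = Dose_iv / CL
        = 750 / 28.2 = 26.5957 mg/L·h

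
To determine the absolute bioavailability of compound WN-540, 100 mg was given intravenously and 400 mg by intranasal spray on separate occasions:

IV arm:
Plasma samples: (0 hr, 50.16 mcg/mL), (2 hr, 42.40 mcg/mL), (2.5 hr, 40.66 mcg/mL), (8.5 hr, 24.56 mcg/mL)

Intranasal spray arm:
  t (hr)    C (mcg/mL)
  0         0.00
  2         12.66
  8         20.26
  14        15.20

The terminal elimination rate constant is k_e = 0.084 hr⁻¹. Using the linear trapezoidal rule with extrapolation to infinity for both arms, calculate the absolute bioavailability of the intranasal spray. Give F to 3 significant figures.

F = 0.166

Trapezoidal AUC_0→8.5 (IV):
  [0→2]: (50.16+42.40)/2 × 2 = 92.56
  [2→2.5]: (42.40+40.66)/2 × 0.5 = 20.765
  [2.5→8.5]: (40.66+24.56)/2 × 6 = 195.66
  Sum = 308.985 mcg/mL·hr
IV tail: 24.56/0.084 = 292.381; AUC_iv,0→∞ = 308.985 + 292.381 = 601.366 mcg/mL·hr
Trapezoidal AUC_0→14 (intranasal spray):
  [0→2]: (0.00+12.66)/2 × 2 = 12.66
  [2→8]: (12.66+20.26)/2 × 6 = 98.76
  [8→14]: (20.26+15.20)/2 × 6 = 106.38
  Sum = 217.8 mcg/mL·hr
intranasal spray tail: 15.20/0.084 = 180.952; AUC_ev,0→∞ = 217.8 + 180.952 = 398.752 mcg/mL·hr
F = (AUC_ev/D_ev)/(AUC_iv/D_iv) = (398.752/400)/(601.366/100) = 0.99688/6.01366 = 0.1658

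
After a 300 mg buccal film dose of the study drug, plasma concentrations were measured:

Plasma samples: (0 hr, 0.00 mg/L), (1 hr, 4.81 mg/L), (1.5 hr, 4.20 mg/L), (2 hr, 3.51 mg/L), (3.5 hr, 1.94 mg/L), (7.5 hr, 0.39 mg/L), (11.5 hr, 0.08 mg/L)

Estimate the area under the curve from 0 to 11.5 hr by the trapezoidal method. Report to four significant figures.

Trapezoidal AUC_0→11.5:
  [0→1]: (0.00+4.81)/2 × 1 = 2.405
  [1→1.5]: (4.81+4.20)/2 × 0.5 = 2.2525
  [1.5→2]: (4.20+3.51)/2 × 0.5 = 1.9275
  [2→3.5]: (3.51+1.94)/2 × 1.5 = 4.0875
  [3.5→7.5]: (1.94+0.39)/2 × 4 = 4.66
  [7.5→11.5]: (0.39+0.08)/2 × 4 = 0.94
  Sum = 16.2725 mg/L·hr

AUC = 16.27 mg/L·hr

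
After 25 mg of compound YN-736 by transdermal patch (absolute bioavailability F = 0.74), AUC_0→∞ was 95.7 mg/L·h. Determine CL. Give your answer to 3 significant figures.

CL = 0.193 L/h

CL = F × Dose / AUC_0→∞
   = 0.74 × 25 / 95.7 = 0.193312 L/h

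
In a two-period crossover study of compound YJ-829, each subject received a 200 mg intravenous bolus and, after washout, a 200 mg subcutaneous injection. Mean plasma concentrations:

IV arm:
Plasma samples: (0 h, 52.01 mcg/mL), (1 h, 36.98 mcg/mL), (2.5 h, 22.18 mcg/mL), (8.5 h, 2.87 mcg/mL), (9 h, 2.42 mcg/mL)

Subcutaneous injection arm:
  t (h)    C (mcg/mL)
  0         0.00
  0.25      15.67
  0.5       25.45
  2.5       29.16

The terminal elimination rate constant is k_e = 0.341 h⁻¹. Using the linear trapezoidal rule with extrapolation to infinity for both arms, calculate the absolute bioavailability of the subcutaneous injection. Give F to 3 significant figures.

Trapezoidal AUC_0→9 (IV):
  [0→1]: (52.01+36.98)/2 × 1 = 44.495
  [1→2.5]: (36.98+22.18)/2 × 1.5 = 44.37
  [2.5→8.5]: (22.18+2.87)/2 × 6 = 75.15
  [8.5→9]: (2.87+2.42)/2 × 0.5 = 1.3225
  Sum = 165.3375 mcg/mL·h
IV tail: 2.42/0.341 = 7.097; AUC_iv,0→∞ = 165.3375 + 7.097 = 172.4345 mcg/mL·h
Trapezoidal AUC_0→2.5 (subcutaneous injection):
  [0→0.25]: (0.00+15.67)/2 × 0.25 = 1.95875
  [0.25→0.5]: (15.67+25.45)/2 × 0.25 = 5.14
  [0.5→2.5]: (25.45+29.16)/2 × 2 = 54.61
  Sum = 61.70875 mcg/mL·h
subcutaneous injection tail: 29.16/0.341 = 85.513; AUC_ev,0→∞ = 61.70875 + 85.513 = 147.22175 mcg/mL·h
F = (AUC_ev/D_ev)/(AUC_iv/D_iv) = (147.22175/200)/(172.4345/200) = 0.73610875/0.8621725 = 0.8538

F = 0.854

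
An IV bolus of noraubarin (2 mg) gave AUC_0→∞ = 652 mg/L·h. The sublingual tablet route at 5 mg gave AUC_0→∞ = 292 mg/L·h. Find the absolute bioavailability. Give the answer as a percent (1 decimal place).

F = (AUC_ev / D_ev) / (AUC_iv / D_iv)
  = (292/5) / (652/2)
  = 58.4 / 326 = 0.1791
  = 17.91%

F = 17.9%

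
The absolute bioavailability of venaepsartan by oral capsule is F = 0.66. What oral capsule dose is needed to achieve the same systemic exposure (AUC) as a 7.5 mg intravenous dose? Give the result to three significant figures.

D_oral = 11.4 mg

For equal systemic exposure: F × D_ev = D_iv
D_ev = D_iv / F = 7.5 / 0.66 = 11.3636 mg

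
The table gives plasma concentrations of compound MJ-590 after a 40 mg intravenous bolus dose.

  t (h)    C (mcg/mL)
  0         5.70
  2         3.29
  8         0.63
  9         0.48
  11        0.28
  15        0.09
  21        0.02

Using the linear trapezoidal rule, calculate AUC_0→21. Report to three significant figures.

Trapezoidal AUC_0→21:
  [0→2]: (5.70+3.29)/2 × 2 = 8.99
  [2→8]: (3.29+0.63)/2 × 6 = 11.76
  [8→9]: (0.63+0.48)/2 × 1 = 0.555
  [9→11]: (0.48+0.28)/2 × 2 = 0.76
  [11→15]: (0.28+0.09)/2 × 4 = 0.74
  [15→21]: (0.09+0.02)/2 × 6 = 0.33
  Sum = 23.135 mcg/mL·h

AUC = 23.1 mcg/mL·h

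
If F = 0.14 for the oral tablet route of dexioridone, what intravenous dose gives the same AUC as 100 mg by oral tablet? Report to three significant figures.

Systemic exposure from an extravascular dose = F × D_ev, so the equivalent IV dose is F × D_ev.
D_iv = F × D_ev = 0.14 × 100 = 14 mg

D_iv = 14.0 mg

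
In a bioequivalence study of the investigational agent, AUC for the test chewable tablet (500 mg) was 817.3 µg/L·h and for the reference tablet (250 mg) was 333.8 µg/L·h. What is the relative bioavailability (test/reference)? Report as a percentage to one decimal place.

F_rel = (AUC_test/D_test) / (AUC_ref/D_ref)
      = (817.3/500) / (333.8/250)
      = 1.6346 / 1.3352 = 1.2242 = 122.42%

F_rel = 122.4%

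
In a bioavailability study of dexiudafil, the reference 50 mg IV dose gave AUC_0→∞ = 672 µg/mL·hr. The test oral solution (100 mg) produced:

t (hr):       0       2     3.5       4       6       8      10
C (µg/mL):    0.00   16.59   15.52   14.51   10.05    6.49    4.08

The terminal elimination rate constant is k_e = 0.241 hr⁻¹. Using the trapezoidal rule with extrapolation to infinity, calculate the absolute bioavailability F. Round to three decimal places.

Trapezoidal AUC_0→10 (oral solution):
  [0→2]: (0.00+16.59)/2 × 2 = 16.59
  [2→3.5]: (16.59+15.52)/2 × 1.5 = 24.0825
  [3.5→4]: (15.52+14.51)/2 × 0.5 = 7.5075
  [4→6]: (14.51+10.05)/2 × 2 = 24.56
  [6→8]: (10.05+6.49)/2 × 2 = 16.54
  [8→10]: (6.49+4.08)/2 × 2 = 10.57
  Sum = 99.85 µg/mL·hr
Tail: C_last/k_e = 4.08/0.241 = 16.929
AUC_0→∞ (oral solution) = 99.85 + 16.929 = 116.779 µg/mL·hr
F = (AUC_ev/D_ev)/(AUC_iv/D_iv) = (116.779/100)/(672/50) = 1.16779/13.44 = 0.0869

F = 0.087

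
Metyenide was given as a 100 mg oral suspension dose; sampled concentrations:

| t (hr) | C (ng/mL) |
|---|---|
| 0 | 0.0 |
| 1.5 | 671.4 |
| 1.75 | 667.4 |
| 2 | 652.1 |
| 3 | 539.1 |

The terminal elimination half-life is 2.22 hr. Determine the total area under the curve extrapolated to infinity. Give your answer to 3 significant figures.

AUC = 3160 ng/mL·hr

Trapezoidal AUC_0→3:
  [0→1.5]: (0.0+671.4)/2 × 1.5 = 503.55
  [1.5→1.75]: (671.4+667.4)/2 × 0.25 = 167.35
  [1.75→2]: (667.4+652.1)/2 × 0.25 = 164.9375
  [2→3]: (652.1+539.1)/2 × 1 = 595.6
  Sum = 1431.4375 ng/mL·hr
k_e = ln2 / t½ = 0.693147 / 2.22 = 0.3122 hr^-1
Extrapolated tail: C_last / k_e = 539.1 / 0.3122 = 1726.778
AUC_0→∞ = 1431.4375 + 1726.778 = 3158.2155 ng/mL·hr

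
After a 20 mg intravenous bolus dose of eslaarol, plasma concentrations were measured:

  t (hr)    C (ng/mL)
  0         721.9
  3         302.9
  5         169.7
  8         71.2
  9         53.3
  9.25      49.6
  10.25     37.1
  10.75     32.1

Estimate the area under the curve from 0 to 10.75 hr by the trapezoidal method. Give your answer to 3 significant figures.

AUC = 2510 ng/mL·hr

Trapezoidal AUC_0→10.75:
  [0→3]: (721.9+302.9)/2 × 3 = 1537.2
  [3→5]: (302.9+169.7)/2 × 2 = 472.6
  [5→8]: (169.7+71.2)/2 × 3 = 361.35
  [8→9]: (71.2+53.3)/2 × 1 = 62.25
  [9→9.25]: (53.3+49.6)/2 × 0.25 = 12.8625
  [9.25→10.25]: (49.6+37.1)/2 × 1 = 43.35
  [10.25→10.75]: (37.1+32.1)/2 × 0.5 = 17.3
  Sum = 2506.9125 ng/mL·hr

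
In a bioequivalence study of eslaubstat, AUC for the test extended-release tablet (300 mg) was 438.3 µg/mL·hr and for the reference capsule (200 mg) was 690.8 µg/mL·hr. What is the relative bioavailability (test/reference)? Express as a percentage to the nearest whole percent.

F_rel = (AUC_test/D_test) / (AUC_ref/D_ref)
      = (438.3/300) / (690.8/200)
      = 1.461 / 3.454 = 0.4230 = 42.30%

F_rel = 42%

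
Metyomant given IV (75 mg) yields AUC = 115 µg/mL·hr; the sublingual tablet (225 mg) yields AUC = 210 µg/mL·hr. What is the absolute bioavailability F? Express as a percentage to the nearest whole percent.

F = 61%

F = (AUC_ev / D_ev) / (AUC_iv / D_iv)
  = (210/225) / (115/75)
  = 0.933333 / 1.53333 = 0.6087
  = 60.87%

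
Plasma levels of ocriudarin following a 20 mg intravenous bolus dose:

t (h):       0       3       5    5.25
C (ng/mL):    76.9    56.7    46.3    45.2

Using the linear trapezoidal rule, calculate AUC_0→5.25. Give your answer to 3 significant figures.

AUC = 315 ng/mL·h

Trapezoidal AUC_0→5.25:
  [0→3]: (76.9+56.7)/2 × 3 = 200.4
  [3→5]: (56.7+46.3)/2 × 2 = 103.0
  [5→5.25]: (46.3+45.2)/2 × 0.25 = 11.4375
  Sum = 314.8375 ng/mL·h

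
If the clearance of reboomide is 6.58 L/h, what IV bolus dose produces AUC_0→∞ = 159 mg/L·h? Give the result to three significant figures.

Dose = 1050 mg

Dose_iv = CL × AUC_0→∞
     = 6.58 × 159 = 1046.22 mg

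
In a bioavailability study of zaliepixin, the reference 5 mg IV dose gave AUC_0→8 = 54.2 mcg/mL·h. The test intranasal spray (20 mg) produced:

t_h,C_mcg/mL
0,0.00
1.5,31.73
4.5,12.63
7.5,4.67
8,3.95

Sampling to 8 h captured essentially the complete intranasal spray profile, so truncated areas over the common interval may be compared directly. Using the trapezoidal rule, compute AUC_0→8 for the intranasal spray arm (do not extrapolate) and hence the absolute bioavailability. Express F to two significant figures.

F = 0.55

Trapezoidal AUC_0→8 (intranasal spray):
  [0→1.5]: (0.00+31.73)/2 × 1.5 = 23.7975
  [1.5→4.5]: (31.73+12.63)/2 × 3 = 66.54
  [4.5→7.5]: (12.63+4.67)/2 × 3 = 25.95
  [7.5→8]: (4.67+3.95)/2 × 0.5 = 2.155
  Sum = 118.4425 mcg/mL·h
F = (AUC_ev/D_ev)/(AUC_iv/D_iv) = (118.4425/20)/(54.2/5) = 5.922125/10.84 = 0.5463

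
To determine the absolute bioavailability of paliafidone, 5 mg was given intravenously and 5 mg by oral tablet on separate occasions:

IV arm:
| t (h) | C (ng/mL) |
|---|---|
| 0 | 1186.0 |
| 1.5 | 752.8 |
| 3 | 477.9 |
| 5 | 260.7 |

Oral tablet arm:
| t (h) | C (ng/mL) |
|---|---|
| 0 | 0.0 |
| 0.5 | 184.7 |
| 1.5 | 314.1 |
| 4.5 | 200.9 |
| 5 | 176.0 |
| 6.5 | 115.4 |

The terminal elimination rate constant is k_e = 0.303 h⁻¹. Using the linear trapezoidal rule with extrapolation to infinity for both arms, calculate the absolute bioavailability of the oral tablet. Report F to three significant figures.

F = 0.443

Trapezoidal AUC_0→5 (IV):
  [0→1.5]: (1186.0+752.8)/2 × 1.5 = 1454.1
  [1.5→3]: (752.8+477.9)/2 × 1.5 = 923.025
  [3→5]: (477.9+260.7)/2 × 2 = 738.6
  Sum = 3115.725 ng/mL·h
IV tail: 260.7/0.303 = 860.396; AUC_iv,0→∞ = 3115.725 + 860.396 = 3976.121 ng/mL·h
Trapezoidal AUC_0→6.5 (oral tablet):
  [0→0.5]: (0.0+184.7)/2 × 0.5 = 46.175
  [0.5→1.5]: (184.7+314.1)/2 × 1 = 249.4
  [1.5→4.5]: (314.1+200.9)/2 × 3 = 772.5
  [4.5→5]: (200.9+176.0)/2 × 0.5 = 94.225
  [5→6.5]: (176.0+115.4)/2 × 1.5 = 218.55
  Sum = 1380.85 ng/mL·h
oral tablet tail: 115.4/0.303 = 380.858; AUC_ev,0→∞ = 1380.85 + 380.858 = 1761.708 ng/mL·h
F = (AUC_ev/D_ev)/(AUC_iv/D_iv) = (1761.708/5)/(3976.121/5) = 352.3416/795.2242 = 0.4431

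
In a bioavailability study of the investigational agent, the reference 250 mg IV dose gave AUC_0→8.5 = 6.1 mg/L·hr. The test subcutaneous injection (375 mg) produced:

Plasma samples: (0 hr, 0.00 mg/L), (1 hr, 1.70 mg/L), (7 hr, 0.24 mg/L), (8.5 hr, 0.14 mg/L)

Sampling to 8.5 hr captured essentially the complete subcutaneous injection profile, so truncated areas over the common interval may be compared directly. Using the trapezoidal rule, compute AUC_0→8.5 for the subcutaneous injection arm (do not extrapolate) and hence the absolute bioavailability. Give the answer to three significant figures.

F = 0.760

Trapezoidal AUC_0→8.5 (subcutaneous injection):
  [0→1]: (0.00+1.70)/2 × 1 = 0.85
  [1→7]: (1.70+0.24)/2 × 6 = 5.82
  [7→8.5]: (0.24+0.14)/2 × 1.5 = 0.285
  Sum = 6.955 mg/L·hr
F = (AUC_ev/D_ev)/(AUC_iv/D_iv) = (6.955/375)/(6.1/250) = 0.0185467/0.0244 = 0.7601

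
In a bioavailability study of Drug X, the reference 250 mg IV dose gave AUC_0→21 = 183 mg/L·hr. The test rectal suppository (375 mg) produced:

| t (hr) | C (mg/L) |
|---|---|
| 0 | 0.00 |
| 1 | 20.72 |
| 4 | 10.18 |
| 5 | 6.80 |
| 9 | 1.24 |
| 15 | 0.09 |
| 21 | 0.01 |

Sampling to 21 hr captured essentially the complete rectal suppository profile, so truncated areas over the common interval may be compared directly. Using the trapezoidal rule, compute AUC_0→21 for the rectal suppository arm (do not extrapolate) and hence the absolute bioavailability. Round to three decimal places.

F = 0.312

Trapezoidal AUC_0→21 (rectal suppository):
  [0→1]: (0.00+20.72)/2 × 1 = 10.36
  [1→4]: (20.72+10.18)/2 × 3 = 46.35
  [4→5]: (10.18+6.80)/2 × 1 = 8.49
  [5→9]: (6.80+1.24)/2 × 4 = 16.08
  [9→15]: (1.24+0.09)/2 × 6 = 3.99
  [15→21]: (0.09+0.01)/2 × 6 = 0.3
  Sum = 85.57 mg/L·hr
F = (AUC_ev/D_ev)/(AUC_iv/D_iv) = (85.57/375)/(183/250) = 0.228187/0.732 = 0.3117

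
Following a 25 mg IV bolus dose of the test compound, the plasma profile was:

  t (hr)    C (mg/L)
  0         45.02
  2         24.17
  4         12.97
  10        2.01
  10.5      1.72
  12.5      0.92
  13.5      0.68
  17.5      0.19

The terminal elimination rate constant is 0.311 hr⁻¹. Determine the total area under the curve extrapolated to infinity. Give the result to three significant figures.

AUC = 158 mg/L·hr

Trapezoidal AUC_0→17.5:
  [0→2]: (45.02+24.17)/2 × 2 = 69.19
  [2→4]: (24.17+12.97)/2 × 2 = 37.14
  [4→10]: (12.97+2.01)/2 × 6 = 44.94
  [10→10.5]: (2.01+1.72)/2 × 0.5 = 0.9325
  [10.5→12.5]: (1.72+0.92)/2 × 2 = 2.64
  [12.5→13.5]: (0.92+0.68)/2 × 1 = 0.8
  [13.5→17.5]: (0.68+0.19)/2 × 4 = 1.74
  Sum = 157.3825 mg/L·hr
Extrapolated tail: C_last / k_e = 0.19 / 0.311 = 0.611
AUC_0→∞ = 157.3825 + 0.611 = 157.9935 mg/L·hr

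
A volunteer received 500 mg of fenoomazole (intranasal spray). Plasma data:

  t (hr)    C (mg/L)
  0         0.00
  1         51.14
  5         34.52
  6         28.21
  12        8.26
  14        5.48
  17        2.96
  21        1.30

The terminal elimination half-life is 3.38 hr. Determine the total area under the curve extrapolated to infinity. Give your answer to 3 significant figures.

Trapezoidal AUC_0→21:
  [0→1]: (0.00+51.14)/2 × 1 = 25.57
  [1→5]: (51.14+34.52)/2 × 4 = 171.32
  [5→6]: (34.52+28.21)/2 × 1 = 31.365
  [6→12]: (28.21+8.26)/2 × 6 = 109.41
  [12→14]: (8.26+5.48)/2 × 2 = 13.74
  [14→17]: (5.48+2.96)/2 × 3 = 12.66
  [17→21]: (2.96+1.30)/2 × 4 = 8.52
  Sum = 372.585 mg/L·hr
k_e = ln2 / t½ = 0.693147 / 3.38 = 0.2051 hr^-1
Extrapolated tail: C_last / k_e = 1.30 / 0.2051 = 6.338
AUC_0→∞ = 372.585 + 6.338 = 378.923 mg/L·hr

AUC = 379 mg/L·hr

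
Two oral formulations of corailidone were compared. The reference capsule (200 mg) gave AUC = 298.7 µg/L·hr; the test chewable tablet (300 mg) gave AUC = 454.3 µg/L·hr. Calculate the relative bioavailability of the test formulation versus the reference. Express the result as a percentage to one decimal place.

F_rel = 101.4%

F_rel = (AUC_test/D_test) / (AUC_ref/D_ref)
      = (454.3/300) / (298.7/200)
      = 1.51433 / 1.4935 = 1.0139 = 101.39%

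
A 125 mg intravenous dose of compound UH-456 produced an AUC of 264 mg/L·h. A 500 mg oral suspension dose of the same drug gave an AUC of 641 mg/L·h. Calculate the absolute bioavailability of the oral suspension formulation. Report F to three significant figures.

F = (AUC_ev / D_ev) / (AUC_iv / D_iv)
  = (641/500) / (264/125)
  = 1.282 / 2.112 = 0.6070

F = 0.607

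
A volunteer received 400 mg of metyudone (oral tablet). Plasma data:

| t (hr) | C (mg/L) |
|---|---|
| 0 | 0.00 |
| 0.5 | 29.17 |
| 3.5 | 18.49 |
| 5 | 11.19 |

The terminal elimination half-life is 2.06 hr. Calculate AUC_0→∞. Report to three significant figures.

Trapezoidal AUC_0→5:
  [0→0.5]: (0.00+29.17)/2 × 0.5 = 7.2925
  [0.5→3.5]: (29.17+18.49)/2 × 3 = 71.49
  [3.5→5]: (18.49+11.19)/2 × 1.5 = 22.26
  Sum = 101.0425 mg/L·hr
k_e = ln2 / t½ = 0.693147 / 2.06 = 0.3365 hr^-1
Extrapolated tail: C_last / k_e = 11.19 / 0.3365 = 33.254
AUC_0→∞ = 101.0425 + 33.254 = 134.2965 mg/L·hr

AUC = 134 mg/L·hr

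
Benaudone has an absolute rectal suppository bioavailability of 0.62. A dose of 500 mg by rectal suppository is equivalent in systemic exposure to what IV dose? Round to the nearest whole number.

Systemic exposure from an extravascular dose = F × D_ev, so the equivalent IV dose is F × D_ev.
D_iv = F × D_ev = 0.62 × 500 = 310 mg

D_iv = 310 mg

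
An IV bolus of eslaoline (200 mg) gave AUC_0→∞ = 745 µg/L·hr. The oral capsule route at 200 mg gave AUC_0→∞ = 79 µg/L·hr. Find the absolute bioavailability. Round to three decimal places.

F = (AUC_ev / D_ev) / (AUC_iv / D_iv)
  = (79/200) / (745/200)
  = 0.395 / 3.725 = 0.1060

F = 0.106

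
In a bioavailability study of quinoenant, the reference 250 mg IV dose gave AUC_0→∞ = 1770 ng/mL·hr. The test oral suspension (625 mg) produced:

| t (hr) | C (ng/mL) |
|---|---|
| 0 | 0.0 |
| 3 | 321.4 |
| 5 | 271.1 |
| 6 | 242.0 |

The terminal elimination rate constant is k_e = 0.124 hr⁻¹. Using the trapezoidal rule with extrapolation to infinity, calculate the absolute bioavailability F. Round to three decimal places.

F = 0.742

Trapezoidal AUC_0→6 (oral suspension):
  [0→3]: (0.0+321.4)/2 × 3 = 482.1
  [3→5]: (321.4+271.1)/2 × 2 = 592.5
  [5→6]: (271.1+242.0)/2 × 1 = 256.55
  Sum = 1331.15 ng/mL·hr
Tail: C_last/k_e = 242.0/0.124 = 1951.613
AUC_0→∞ (oral suspension) = 1331.15 + 1951.613 = 3282.763 ng/mL·hr
F = (AUC_ev/D_ev)/(AUC_iv/D_iv) = (3282.763/625)/(1770/250) = 5.2524208/7.08 = 0.7419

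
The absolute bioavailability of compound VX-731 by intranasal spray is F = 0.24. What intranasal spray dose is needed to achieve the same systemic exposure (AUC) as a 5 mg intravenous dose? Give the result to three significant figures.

For equal systemic exposure: F × D_ev = D_iv
D_ev = D_iv / F = 5 / 0.24 = 20.8333 mg

D_intranasal = 20.8 mg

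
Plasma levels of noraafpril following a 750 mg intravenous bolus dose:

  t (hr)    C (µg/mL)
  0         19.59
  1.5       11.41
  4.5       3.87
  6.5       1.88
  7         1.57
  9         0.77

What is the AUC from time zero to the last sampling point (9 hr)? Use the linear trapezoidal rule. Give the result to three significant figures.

AUC = 55.1 µg/mL·hr

Trapezoidal AUC_0→9:
  [0→1.5]: (19.59+11.41)/2 × 1.5 = 23.25
  [1.5→4.5]: (11.41+3.87)/2 × 3 = 22.92
  [4.5→6.5]: (3.87+1.88)/2 × 2 = 5.75
  [6.5→7]: (1.88+1.57)/2 × 0.5 = 0.8625
  [7→9]: (1.57+0.77)/2 × 2 = 2.34
  Sum = 55.1225 µg/mL·hr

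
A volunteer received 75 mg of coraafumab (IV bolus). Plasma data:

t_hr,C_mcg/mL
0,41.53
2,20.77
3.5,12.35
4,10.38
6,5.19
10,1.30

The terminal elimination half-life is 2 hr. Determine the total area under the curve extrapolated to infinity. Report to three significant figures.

Trapezoidal AUC_0→10:
  [0→2]: (41.53+20.77)/2 × 2 = 62.3
  [2→3.5]: (20.77+12.35)/2 × 1.5 = 24.84
  [3.5→4]: (12.35+10.38)/2 × 0.5 = 5.6825
  [4→6]: (10.38+5.19)/2 × 2 = 15.57
  [6→10]: (5.19+1.30)/2 × 4 = 12.98
  Sum = 121.3725 mcg/mL·hr
k_e = ln2 / t½ = 0.693147 / 2 = 0.3466 hr^-1
Extrapolated tail: C_last / k_e = 1.30 / 0.3466 = 3.751
AUC_0→∞ = 121.3725 + 3.751 = 125.1235 mcg/mL·hr

AUC = 125 mcg/mL·hr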